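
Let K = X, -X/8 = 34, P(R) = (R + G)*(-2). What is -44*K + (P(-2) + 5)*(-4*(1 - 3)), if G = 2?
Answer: 12008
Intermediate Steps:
P(R) = -4 - 2*R (P(R) = (R + 2)*(-2) = (2 + R)*(-2) = -4 - 2*R)
X = -272 (X = -8*34 = -272)
K = -272
-44*K + (P(-2) + 5)*(-4*(1 - 3)) = -44*(-272) + ((-4 - 2*(-2)) + 5)*(-4*(1 - 3)) = 11968 + ((-4 + 4) + 5)*(-4*(-2)) = 11968 + (0 + 5)*8 = 11968 + 5*8 = 11968 + 40 = 12008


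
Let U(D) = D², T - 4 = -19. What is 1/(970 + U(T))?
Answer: 1/1195 ≈ 0.00083682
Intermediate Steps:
T = -15 (T = 4 - 19 = -15)
1/(970 + U(T)) = 1/(970 + (-15)²) = 1/(970 + 225) = 1/1195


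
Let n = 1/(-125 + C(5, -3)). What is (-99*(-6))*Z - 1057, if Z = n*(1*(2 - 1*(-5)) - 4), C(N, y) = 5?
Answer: -21437/20 ≈ -1071.8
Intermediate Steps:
n = -1/120 (n = 1/(-125 + 5) = 1/(-120) = -1/120 ≈ -0.0083333)
Z = -1/40 (Z = -(1*(2 - 1*(-5)) - 4)/120 = -(1*(2 + 5) - 4)/120 = -(1*7 - 4)/120 = -(7 - 4)/120 = -1/120*3 = -1/40 ≈ -0.025000)
(-99*(-6))*Z - 1057 = -99*(-6)*(-1/40) - 1057 = 594*(-1/40) - 1057 = -297/20 - 1057 = -21437/20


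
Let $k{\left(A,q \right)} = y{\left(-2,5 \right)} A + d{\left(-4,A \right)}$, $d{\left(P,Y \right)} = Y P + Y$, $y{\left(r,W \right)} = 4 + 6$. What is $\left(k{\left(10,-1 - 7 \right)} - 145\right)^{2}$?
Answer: $5625$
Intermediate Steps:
$y{\left(r,W \right)} = 10$
$d{\left(P,Y \right)} = Y + P Y$ ($d{\left(P,Y \right)} = P Y + Y = Y + P Y$)
$k{\left(A,q \right)} = 7 A$ ($k{\left(A,q \right)} = 10 A + A \left(1 - 4\right) = 10 A + A \left(-3\right) = 10 A - 3 A = 7 A$)
$\left(k{\left(10,-1 - 7 \right)} - 145\right)^{2} = \left(7 \cdot 10 - 145\right)^{2} = \left(70 - 145\right)^{2} = \left(-75\right)^{2} = 5625$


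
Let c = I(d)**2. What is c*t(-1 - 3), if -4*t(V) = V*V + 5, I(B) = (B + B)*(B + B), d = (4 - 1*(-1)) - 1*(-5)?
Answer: -840000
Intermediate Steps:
d = 10 (d = (4 + 1) + 5 = 5 + 5 = 10)
I(B) = 4*B**2 (I(B) = (2*B)*(2*B) = 4*B**2)
c = 160000 (c = (4*10**2)**2 = (4*100)**2 = 400**2 = 160000)
t(V) = -5/4 - V**2/4 (t(V) = -(V*V + 5)/4 = -(V**2 + 5)/4 = -(5 + V**2)/4 = -5/4 - V**2/4)
c*t(-1 - 3) = 160000*(-5/4 - (-1 - 3)**2/4) = 160000*(-5/4 - 1/4*(-4)**2) = 160000*(-5/4 - 1/4*16) = 160000*(-5/4 - 4) = 160000*(-21/4) = -840000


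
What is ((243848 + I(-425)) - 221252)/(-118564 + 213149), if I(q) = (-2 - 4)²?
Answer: 22632/94585 ≈ 0.23928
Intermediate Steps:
I(q) = 36 (I(q) = (-6)² = 36)
((243848 + I(-425)) - 221252)/(-118564 + 213149) = ((243848 + 36) - 221252)/(-118564 + 213149) = (243884 - 221252)/94585 = 22632*(1/94585) = 22632/94585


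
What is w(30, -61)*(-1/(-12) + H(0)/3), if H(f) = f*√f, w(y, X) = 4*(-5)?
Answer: -5/3 ≈ -1.6667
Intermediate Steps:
w(y, X) = -20
H(f) = f^(3/2)
w(30, -61)*(-1/(-12) + H(0)/3) = -20*(-1/(-12) + 0^(3/2)/3) = -20*(-1*(-1/12) + 0*(⅓)) = -20*(1/12 + 0) = -20*1/12 = -5/3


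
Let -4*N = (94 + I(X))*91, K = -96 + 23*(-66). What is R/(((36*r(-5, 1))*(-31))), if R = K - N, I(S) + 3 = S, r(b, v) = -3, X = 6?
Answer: 2371/13392 ≈ 0.17705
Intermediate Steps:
K = -1614 (K = -96 - 1518 = -1614)
I(S) = -3 + S
N = -8827/4 (N = -(94 + (-3 + 6))*91/4 = -(94 + 3)*91/4 = -97*91/4 = -1/4*8827 = -8827/4 ≈ -2206.8)
R = 2371/4 (R = -1614 - 1*(-8827/4) = -1614 + 8827/4 = 2371/4 ≈ 592.75)
R/(((36*r(-5, 1))*(-31))) = 2371/(4*(((36*(-3))*(-31)))) = 2371/(4*((-108*(-31)))) = (2371/4)/3348 = (2371/4)*(1/3348) = 2371/13392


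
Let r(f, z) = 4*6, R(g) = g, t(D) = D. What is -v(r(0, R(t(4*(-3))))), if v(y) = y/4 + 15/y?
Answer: -53/8 ≈ -6.6250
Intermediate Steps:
r(f, z) = 24
v(y) = 15/y + y/4 (v(y) = y*(¼) + 15/y = y/4 + 15/y = 15/y + y/4)
-v(r(0, R(t(4*(-3))))) = -(15/24 + (¼)*24) = -(15*(1/24) + 6) = -(5/8 + 6) = -1*53/8 = -53/8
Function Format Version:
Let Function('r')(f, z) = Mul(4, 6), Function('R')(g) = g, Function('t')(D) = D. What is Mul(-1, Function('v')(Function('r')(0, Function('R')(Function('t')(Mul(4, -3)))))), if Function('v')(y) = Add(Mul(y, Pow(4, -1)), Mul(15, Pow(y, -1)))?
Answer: Rational(-53, 8) ≈ -6.6250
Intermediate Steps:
Function('r')(f, z) = 24
Function('v')(y) = Add(Mul(15, Pow(y, -1)), Mul(Rational(1, 4), y)) (Function('v')(y) = Add(Mul(y, Rational(1, 4)), Mul(15, Pow(y, -1))) = Add(Mul(Rational(1, 4), y), Mul(15, Pow(y, -1))) = Add(Mul(15, Pow(y, -1)), Mul(Rational(1, 4), y)))
Mul(-1, Function('v')(Function('r')(0, Function('R')(Function('t')(Mul(4, -3)))))) = Mul(-1, Add(Mul(15, Pow(24, -1)), Mul(Rational(1, 4), 24))) = Mul(-1, Add(Mul(15, Rational(1, 24)), 6)) = Mul(-1, Add(Rational(5, 8), 6)) = Mul(-1, Rational(53, 8)) = Rational(-53, 8)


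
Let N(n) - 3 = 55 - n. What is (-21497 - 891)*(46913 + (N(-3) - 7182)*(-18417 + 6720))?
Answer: -1865843905000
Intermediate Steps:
N(n) = 58 - n (N(n) = 3 + (55 - n) = 58 - n)
(-21497 - 891)*(46913 + (N(-3) - 7182)*(-18417 + 6720)) = (-21497 - 891)*(46913 + ((58 - 1*(-3)) - 7182)*(-18417 + 6720)) = -22388*(46913 + ((58 + 3) - 7182)*(-11697)) = -22388*(46913 + (61 - 7182)*(-11697)) = -22388*(46913 - 7121*(-11697)) = -22388*(46913 + 83294337) = -22388*83341250 = -1865843905000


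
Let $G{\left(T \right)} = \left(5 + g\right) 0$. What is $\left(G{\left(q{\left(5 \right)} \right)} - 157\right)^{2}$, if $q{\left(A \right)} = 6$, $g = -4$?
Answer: $24649$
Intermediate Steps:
$G{\left(T \right)} = 0$ ($G{\left(T \right)} = \left(5 - 4\right) 0 = 1 \cdot 0 = 0$)
$\left(G{\left(q{\left(5 \right)} \right)} - 157\right)^{2} = \left(0 - 157\right)^{2} = \left(-157\right)^{2} = 24649$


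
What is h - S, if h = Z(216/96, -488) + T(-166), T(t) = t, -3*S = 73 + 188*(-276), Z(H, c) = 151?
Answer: -51860/3 ≈ -17287.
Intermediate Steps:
S = 51815/3 (S = -(73 + 188*(-276))/3 = -(73 - 51888)/3 = -⅓*(-51815) = 51815/3 ≈ 17272.)
h = -15 (h = 151 - 166 = -15)
h - S = -15 - 1*51815/3 = -15 - 51815/3 = -51860/3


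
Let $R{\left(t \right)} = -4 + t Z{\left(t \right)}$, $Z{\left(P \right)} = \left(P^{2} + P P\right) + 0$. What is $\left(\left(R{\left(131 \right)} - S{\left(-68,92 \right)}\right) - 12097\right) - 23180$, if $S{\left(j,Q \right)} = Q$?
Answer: $4460809$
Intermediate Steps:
$Z{\left(P \right)} = 2 P^{2}$ ($Z{\left(P \right)} = \left(P^{2} + P^{2}\right) + 0 = 2 P^{2} + 0 = 2 P^{2}$)
$R{\left(t \right)} = -4 + 2 t^{3}$ ($R{\left(t \right)} = -4 + t 2 t^{2} = -4 + 2 t^{3}$)
$\left(\left(R{\left(131 \right)} - S{\left(-68,92 \right)}\right) - 12097\right) - 23180 = \left(\left(\left(-4 + 2 \cdot 131^{3}\right) - 92\right) - 12097\right) - 23180 = \left(\left(\left(-4 + 2 \cdot 2248091\right) - 92\right) - 12097\right) - 23180 = \left(\left(\left(-4 + 4496182\right) - 92\right) - 12097\right) - 23180 = \left(\left(4496178 - 92\right) - 12097\right) - 23180 = \left(4496086 - 12097\right) - 23180 = 4483989 - 23180 = 4460809$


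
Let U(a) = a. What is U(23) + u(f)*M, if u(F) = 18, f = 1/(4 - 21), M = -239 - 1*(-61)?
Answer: -3181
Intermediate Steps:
M = -178 (M = -239 + 61 = -178)
f = -1/17 (f = 1/(-17) = -1/17 ≈ -0.058824)
U(23) + u(f)*M = 23 + 18*(-178) = 23 - 3204 = -3181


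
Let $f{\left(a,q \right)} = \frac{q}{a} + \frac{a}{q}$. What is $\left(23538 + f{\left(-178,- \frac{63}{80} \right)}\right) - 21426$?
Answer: $\frac{2097499009}{897120} \approx 2338.0$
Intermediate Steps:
$f{\left(a,q \right)} = \frac{a}{q} + \frac{q}{a}$
$\left(23538 + f{\left(-178,- \frac{63}{80} \right)}\right) - 21426 = \left(23538 + \left(- \frac{178}{\left(-63\right) \frac{1}{80}} + \frac{\left(-63\right) \frac{1}{80}}{-178}\right)\right) - 21426 = \left(23538 + \left(- \frac{178}{\left(-63\right) \frac{1}{80}} + \left(-63\right) \frac{1}{80} \left(- \frac{1}{178}\right)\right)\right) - 21426 = \left(23538 - \left(- \frac{63}{14240} + \frac{178}{- \frac{63}{80}}\right)\right) - 21426 = \left(23538 + \left(\left(-178\right) \left(- \frac{80}{63}\right) + \frac{63}{14240}\right)\right) - 21426 = \left(23538 + \left(\frac{14240}{63} + \frac{63}{14240}\right)\right) - 21426 = \left(23538 + \frac{202781569}{897120}\right) - 21426 = \frac{21319192129}{897120} - 21426 = \frac{2097499009}{897120}$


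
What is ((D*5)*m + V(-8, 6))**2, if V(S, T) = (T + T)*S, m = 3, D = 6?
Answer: 36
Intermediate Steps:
V(S, T) = 2*S*T (V(S, T) = (2*T)*S = 2*S*T)
((D*5)*m + V(-8, 6))**2 = ((6*5)*3 + 2*(-8)*6)**2 = (30*3 - 96)**2 = (90 - 96)**2 = (-6)**2 = 36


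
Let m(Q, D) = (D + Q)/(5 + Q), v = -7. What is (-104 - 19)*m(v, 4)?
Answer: -369/2 ≈ -184.50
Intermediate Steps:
m(Q, D) = (D + Q)/(5 + Q)
(-104 - 19)*m(v, 4) = (-104 - 19)*((4 - 7)/(5 - 7)) = -123*(-3)/(-2) = -(-123)*(-3)/2 = -123*3/2 = -369/2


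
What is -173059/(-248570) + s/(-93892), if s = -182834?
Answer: 7711987876/2917341805 ≈ 2.6435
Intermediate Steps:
-173059/(-248570) + s/(-93892) = -173059/(-248570) - 182834/(-93892) = -173059*(-1/248570) - 182834*(-1/93892) = 173059/248570 + 91417/46946 = 7711987876/2917341805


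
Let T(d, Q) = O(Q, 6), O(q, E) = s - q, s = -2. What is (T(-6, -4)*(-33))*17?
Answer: -1122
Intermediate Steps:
O(q, E) = -2 - q
T(d, Q) = -2 - Q
(T(-6, -4)*(-33))*17 = ((-2 - 1*(-4))*(-33))*17 = ((-2 + 4)*(-33))*17 = (2*(-33))*17 = -66*17 = -1122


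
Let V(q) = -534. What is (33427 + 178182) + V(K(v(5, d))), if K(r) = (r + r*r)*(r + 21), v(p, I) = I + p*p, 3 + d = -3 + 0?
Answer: 211075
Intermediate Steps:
d = -6 (d = -3 + (-3 + 0) = -3 - 3 = -6)
v(p, I) = I + p**2
K(r) = (21 + r)*(r + r**2) (K(r) = (r + r**2)*(21 + r) = (21 + r)*(r + r**2))
(33427 + 178182) + V(K(v(5, d))) = (33427 + 178182) - 534 = 211609 - 534 = 211075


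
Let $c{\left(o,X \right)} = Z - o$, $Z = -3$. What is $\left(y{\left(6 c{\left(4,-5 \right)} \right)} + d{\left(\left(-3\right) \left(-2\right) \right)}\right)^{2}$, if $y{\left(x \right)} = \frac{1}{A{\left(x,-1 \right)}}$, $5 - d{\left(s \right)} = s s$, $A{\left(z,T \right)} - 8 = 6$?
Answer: $\frac{187489}{196} \approx 956.58$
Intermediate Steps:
$A{\left(z,T \right)} = 14$ ($A{\left(z,T \right)} = 8 + 6 = 14$)
$c{\left(o,X \right)} = -3 - o$
$d{\left(s \right)} = 5 - s^{2}$ ($d{\left(s \right)} = 5 - s s = 5 - s^{2}$)
$y{\left(x \right)} = \frac{1}{14}$
$\left(y{\left(6 c{\left(4,-5 \right)} \right)} + d{\left(\left(-3\right) \left(-2\right) \right)}\right)^{2} = \left(\frac{1}{14} + \left(5 - \left(\left(-3\right) \left(-2\right)\right)^{2}\right)\right)^{2} = \left(\frac{1}{14} + \left(5 - 6^{2}\right)\right)^{2} = \left(\frac{1}{14} + \left(5 - 36\right)\right)^{2} = \left(\frac{1}{14} - 31\right)^{2} = \left(- \frac{433}{14}\right)^{2} = \frac{187489}{196}$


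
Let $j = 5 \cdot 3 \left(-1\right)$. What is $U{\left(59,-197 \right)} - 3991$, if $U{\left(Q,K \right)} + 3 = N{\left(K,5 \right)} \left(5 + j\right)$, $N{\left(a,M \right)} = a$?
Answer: $-2024$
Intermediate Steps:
$j = -15$ ($j = 15 \left(-1\right) = -15$)
$U{\left(Q,K \right)} = -3 - 10 K$ ($U{\left(Q,K \right)} = -3 + K \left(5 - 15\right) = -3 + K \left(-10\right) = -3 - 10 K$)
$U{\left(59,-197 \right)} - 3991 = \left(-3 - -1970\right) - 3991 = \left(-3 + 1970\right) - 3991 = 1967 - 3991 = -2024$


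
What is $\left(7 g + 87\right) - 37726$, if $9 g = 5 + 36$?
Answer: $- \frac{338464}{9} \approx -37607.0$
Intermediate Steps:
$g = \frac{41}{9}$ ($g = \frac{5 + 36}{9} = \frac{1}{9} \cdot 41 = \frac{41}{9} \approx 4.5556$)
$\left(7 g + 87\right) - 37726 = \left(7 \cdot \frac{41}{9} + 87\right) - 37726 = \left(\frac{287}{9} + 87\right) - 37726 = \frac{1070}{9} - 37726 = - \frac{338464}{9}$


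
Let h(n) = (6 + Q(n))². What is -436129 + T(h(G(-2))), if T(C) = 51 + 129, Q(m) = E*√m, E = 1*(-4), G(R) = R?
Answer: -435949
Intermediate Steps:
E = -4
Q(m) = -4*√m
h(n) = (6 - 4*√n)²
T(C) = 180
-436129 + T(h(G(-2))) = -436129 + 180 = -435949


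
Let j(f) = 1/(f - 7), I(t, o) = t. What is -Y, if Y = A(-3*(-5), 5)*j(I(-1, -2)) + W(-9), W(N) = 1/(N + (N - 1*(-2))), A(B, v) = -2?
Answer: -3/16 ≈ -0.18750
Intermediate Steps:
j(f) = 1/(-7 + f)
W(N) = 1/(2 + 2*N) (W(N) = 1/(N + (N + 2)) = 1/(N + (2 + N)) = 1/(2 + 2*N))
Y = 3/16 (Y = -2/(-7 - 1) + 1/(2*(1 - 9)) = -2/(-8) + (½)/(-8) = -2*(-⅛) + (½)*(-⅛) = ¼ - 1/16 = 3/16 ≈ 0.18750)
-Y = -1*3/16 = -3/16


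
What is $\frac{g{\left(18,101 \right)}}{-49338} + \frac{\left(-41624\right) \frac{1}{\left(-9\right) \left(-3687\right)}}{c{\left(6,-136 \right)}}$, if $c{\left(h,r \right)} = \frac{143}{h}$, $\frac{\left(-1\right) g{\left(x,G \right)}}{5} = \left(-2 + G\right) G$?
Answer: $\frac{757282339}{788273226} \approx 0.96068$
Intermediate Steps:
$g{\left(x,G \right)} = - 5 G \left(-2 + G\right)$ ($g{\left(x,G \right)} = - 5 \left(-2 + G\right) G = - 5 G \left(-2 + G\right)$)
$\frac{g{\left(18,101 \right)}}{-49338} + \frac{\left(-41624\right) \frac{1}{\left(-9\right) \left(-3687\right)}}{c{\left(6,-136 \right)}} = \frac{5 \cdot 101 \left(2 - 101\right)}{-49338} + \frac{\left(-41624\right) \frac{1}{\left(-9\right) \left(-3687\right)}}{143 \cdot \frac{1}{6}} = 5 \cdot 101 \left(2 - 101\right) \left(- \frac{1}{49338}\right) + \frac{\left(-41624\right) \frac{1}{33183}}{143 \cdot \frac{1}{6}} = 5 \cdot 101 \left(-99\right) \left(- \frac{1}{49338}\right) + \frac{\left(-41624\right) \frac{1}{33183}}{\frac{143}{6}} = \left(-49995\right) \left(- \frac{1}{49338}\right) - \frac{7568}{143793} = \frac{5555}{5482} - \frac{7568}{143793} = \frac{757282339}{788273226}$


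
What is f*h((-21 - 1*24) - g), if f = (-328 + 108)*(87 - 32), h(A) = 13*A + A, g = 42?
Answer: 14737800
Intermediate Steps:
h(A) = 14*A
f = -12100 (f = -220*55 = -12100)
f*h((-21 - 1*24) - g) = -169400*((-21 - 1*24) - 1*42) = -169400*((-21 - 24) - 42) = -169400*(-45 - 42) = -169400*(-87) = -12100*(-1218) = 14737800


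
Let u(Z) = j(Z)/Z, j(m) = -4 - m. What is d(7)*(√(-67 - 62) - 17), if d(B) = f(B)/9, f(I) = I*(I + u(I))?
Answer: -646/9 + 38*I*√129/9 ≈ -71.778 + 47.955*I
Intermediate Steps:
u(Z) = (-4 - Z)/Z
f(I) = I*(I + (-4 - I)/I)
d(B) = -4/9 - B/9 + B²/9 (d(B) = (-4 + B² - B)/9 = (-4 + B² - B)*(⅑) = -4/9 - B/9 + B²/9)
d(7)*(√(-67 - 62) - 17) = (-4/9 - ⅑*7 + (⅑)*7²)*(√(-67 - 62) - 17) = (-4/9 - 7/9 + (⅑)*49)*(√(-129) - 17) = (-4/9 - 7/9 + 49/9)*(I*√129 - 17) = 38*(-17 + I*√129)/9 = -646/9 + 38*I*√129/9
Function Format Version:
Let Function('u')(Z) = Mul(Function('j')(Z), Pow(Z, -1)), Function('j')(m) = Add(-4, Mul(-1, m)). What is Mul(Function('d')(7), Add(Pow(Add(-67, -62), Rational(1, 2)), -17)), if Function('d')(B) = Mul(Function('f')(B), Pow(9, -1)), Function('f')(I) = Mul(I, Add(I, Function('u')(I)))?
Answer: Add(Rational(-646, 9), Mul(Rational(38, 9), I, Pow(129, Rational(1, 2)))) ≈ Add(-71.778, Mul(47.955, I))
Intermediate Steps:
Function('u')(Z) = Mul(Pow(Z, -1), Add(-4, Mul(-1, Z))) (Function('u')(Z) = Mul(Add(-4, Mul(-1, Z)), Pow(Z, -1)) = Mul(Pow(Z, -1), Add(-4, Mul(-1, Z))))
Function('f')(I) = Mul(I, Add(I, Mul(Pow(I, -1), Add(-4, Mul(-1, I)))))
Function('d')(B) = Add(Rational(-4, 9), Mul(Rational(-1, 9), B), Mul(Rational(1, 9), Pow(B, 2))) (Function('d')(B) = Mul(Add(-4, Pow(B, 2), Mul(-1, B)), Pow(9, -1)) = Mul(Add(-4, Pow(B, 2), Mul(-1, B)), Rational(1, 9)) = Add(Rational(-4, 9), Mul(Rational(-1, 9), B), Mul(Rational(1, 9), Pow(B, 2))))
Mul(Function('d')(7), Add(Pow(Add(-67, -62), Rational(1, 2)), -17)) = Mul(Add(Rational(-4, 9), Mul(Rational(-1, 9), 7), Mul(Rational(1, 9), Pow(7, 2))), Add(Pow(Add(-67, -62), Rational(1, 2)), -17)) = Mul(Add(Rational(-4, 9), Rational(-7, 9), Mul(Rational(1, 9), 49)), Add(Pow(-129, Rational(1, 2)), -17)) = Mul(Add(Rational(-4, 9), Rational(-7, 9), Rational(49, 9)), Add(Mul(I, Pow(129, Rational(1, 2))), -17)) = Mul(Rational(38, 9), Add(-17, Mul(I, Pow(129, Rational(1, 2))))) = Add(Rational(-646, 9), Mul(Rational(38, 9), I, Pow(129, Rational(1, 2))))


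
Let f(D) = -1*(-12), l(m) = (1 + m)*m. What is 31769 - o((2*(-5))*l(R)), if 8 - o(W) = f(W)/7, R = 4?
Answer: 222339/7 ≈ 31763.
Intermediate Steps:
l(m) = m*(1 + m)
f(D) = 12
o(W) = 44/7 (o(W) = 8 - 12/7 = 44/7)
31769 - o((2*(-5))*l(R)) = 31769 - 1*44/7 = 31769 - 44/7 = 222339/7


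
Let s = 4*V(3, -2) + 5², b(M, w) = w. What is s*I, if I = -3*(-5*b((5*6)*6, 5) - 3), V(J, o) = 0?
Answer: 2100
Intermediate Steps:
s = 25 (s = 4*0 + 5² = 0 + 25 = 25)
I = 84 (I = -3*(-5*5 - 3) = -3*(-25 - 3) = -3*(-28) = 84)
s*I = 25*84 = 2100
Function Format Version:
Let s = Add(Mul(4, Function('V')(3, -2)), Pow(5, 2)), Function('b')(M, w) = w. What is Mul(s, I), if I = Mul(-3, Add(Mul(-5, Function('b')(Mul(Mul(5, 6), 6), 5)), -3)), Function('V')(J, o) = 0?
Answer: 2100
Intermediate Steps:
s = 25 (s = Add(Mul(4, 0), Pow(5, 2)) = Add(0, 25) = 25)
I = 84 (I = Mul(-3, Add(Mul(-5, 5), -3)) = Mul(-3, Add(-25, -3)) = Mul(-3, -28) = 84)
Mul(s, I) = Mul(25, 84) = 2100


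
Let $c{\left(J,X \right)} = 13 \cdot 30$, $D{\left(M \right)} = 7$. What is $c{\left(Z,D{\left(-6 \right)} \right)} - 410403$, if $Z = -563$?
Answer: $-410013$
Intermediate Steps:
$c{\left(J,X \right)} = 390$
$c{\left(Z,D{\left(-6 \right)} \right)} - 410403 = 390 - 410403 = -410013$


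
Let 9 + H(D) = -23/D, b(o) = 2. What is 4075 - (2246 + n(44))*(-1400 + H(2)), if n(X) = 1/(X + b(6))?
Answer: 293898497/92 ≈ 3.1945e+6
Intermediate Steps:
H(D) = -9 - 23/D
n(X) = 1/(2 + X) (n(X) = 1/(X + 2) = 1/(2 + X))
4075 - (2246 + n(44))*(-1400 + H(2)) = 4075 - (2246 + 1/(2 + 44))*(-1400 + (-9 - 23/2)) = 4075 - (2246 + 1/46)*(-1400 + (-9 - 23*1/2)) = 4075 - (2246 + 1/46)*(-1400 + (-9 - 23/2)) = 4075 - 103317*(-1400 - 41/2)/46 = 4075 - 103317*(-2841)/(46*2) = 4075 - 1*(-293523597/92) = 4075 + 293523597/92 = 293898497/92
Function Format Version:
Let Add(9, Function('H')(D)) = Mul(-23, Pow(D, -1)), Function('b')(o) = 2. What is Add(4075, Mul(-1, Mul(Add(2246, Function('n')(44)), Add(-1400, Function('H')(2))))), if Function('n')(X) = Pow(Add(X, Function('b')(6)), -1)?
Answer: Rational(293898497, 92) ≈ 3.1945e+6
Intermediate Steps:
Function('H')(D) = Add(-9, Mul(-23, Pow(D, -1)))
Function('n')(X) = Pow(Add(2, X), -1) (Function('n')(X) = Pow(Add(X, 2), -1) = Pow(Add(2, X), -1))
Add(4075, Mul(-1, Mul(Add(2246, Function('n')(44)), Add(-1400, Function('H')(2))))) = Add(4075, Mul(-1, Mul(Add(2246, Pow(Add(2, 44), -1)), Add(-1400, Add(-9, Mul(-23, Pow(2, -1))))))) = Add(4075, Mul(-1, Mul(Add(2246, Pow(46, -1)), Add(-1400, Add(-9, Mul(-23, Rational(1, 2))))))) = Add(4075, Mul(-1, Mul(Add(2246, Rational(1, 46)), Add(-1400, Add(-9, Rational(-23, 2)))))) = Add(4075, Mul(-1, Mul(Rational(103317, 46), Add(-1400, Rational(-41, 2))))) = Add(4075, Mul(-1, Mul(Rational(103317, 46), Rational(-2841, 2)))) = Add(4075, Mul(-1, Rational(-293523597, 92))) = Add(4075, Rational(293523597, 92)) = Rational(293898497, 92)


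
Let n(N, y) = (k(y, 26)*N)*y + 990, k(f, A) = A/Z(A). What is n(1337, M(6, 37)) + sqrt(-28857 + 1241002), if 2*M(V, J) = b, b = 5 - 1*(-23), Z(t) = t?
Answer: 19708 + sqrt(1212145) ≈ 20809.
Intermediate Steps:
b = 28 (b = 5 + 23 = 28)
M(V, J) = 14 (M(V, J) = (1/2)*28 = 14)
k(f, A) = 1 (k(f, A) = A/A = 1)
n(N, y) = 990 + N*y (n(N, y) = (1*N)*y + 990 = N*y + 990 = 990 + N*y)
n(1337, M(6, 37)) + sqrt(-28857 + 1241002) = (990 + 1337*14) + sqrt(-28857 + 1241002) = (990 + 18718) + sqrt(1212145) = 19708 + sqrt(1212145)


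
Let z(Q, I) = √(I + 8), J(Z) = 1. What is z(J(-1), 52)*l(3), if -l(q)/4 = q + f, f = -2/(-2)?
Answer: -32*√15 ≈ -123.94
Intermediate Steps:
z(Q, I) = √(8 + I)
f = 1 (f = -2*(-½) = 1)
l(q) = -4 - 4*q (l(q) = -4*(q + 1) = -4*(1 + q) = -4 - 4*q)
z(J(-1), 52)*l(3) = √(8 + 52)*(-4 - 4*3) = √60*(-4 - 12) = (2*√15)*(-16) = -32*√15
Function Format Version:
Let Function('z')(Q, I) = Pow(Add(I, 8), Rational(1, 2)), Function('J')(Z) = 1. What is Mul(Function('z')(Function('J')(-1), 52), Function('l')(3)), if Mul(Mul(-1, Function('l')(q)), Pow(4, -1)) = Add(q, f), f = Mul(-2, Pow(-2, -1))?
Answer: Mul(-32, Pow(15, Rational(1, 2))) ≈ -123.94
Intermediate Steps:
Function('z')(Q, I) = Pow(Add(8, I), Rational(1, 2))
f = 1 (f = Mul(-2, Rational(-1, 2)) = 1)
Function('l')(q) = Add(-4, Mul(-4, q)) (Function('l')(q) = Mul(-4, Add(q, 1)) = Mul(-4, Add(1, q)) = Add(-4, Mul(-4, q)))
Mul(Function('z')(Function('J')(-1), 52), Function('l')(3)) = Mul(Pow(Add(8, 52), Rational(1, 2)), Add(-4, Mul(-4, 3))) = Mul(Pow(60, Rational(1, 2)), Add(-4, -12)) = Mul(Mul(2, Pow(15, Rational(1, 2))), -16) = Mul(-32, Pow(15, Rational(1, 2)))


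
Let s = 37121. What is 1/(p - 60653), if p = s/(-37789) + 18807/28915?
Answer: -1092668935/66274011570547 ≈ -1.6487e-5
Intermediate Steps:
p = -362655992/1092668935 (p = 37121/(-37789) + 18807/28915 = 37121*(-1/37789) + 18807*(1/28915) = -37121/37789 + 18807/28915 = -362655992/1092668935 ≈ -0.33190)
1/(p - 60653) = 1/(-362655992/1092668935 - 60653) = 1/(-66274011570547/1092668935) = -1092668935/66274011570547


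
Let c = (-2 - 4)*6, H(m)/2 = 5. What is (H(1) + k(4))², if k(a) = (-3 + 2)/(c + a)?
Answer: 103041/1024 ≈ 100.63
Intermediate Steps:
H(m) = 10 (H(m) = 2*5 = 10)
c = -36 (c = -6*6 = -36)
k(a) = -1/(-36 + a) (k(a) = (-3 + 2)/(-36 + a) = -1/(-36 + a))
(H(1) + k(4))² = (10 - 1/(-36 + 4))² = (10 - 1/(-32))² = (10 - 1*(-1/32))² = (10 + 1/32)² = (321/32)² = 103041/1024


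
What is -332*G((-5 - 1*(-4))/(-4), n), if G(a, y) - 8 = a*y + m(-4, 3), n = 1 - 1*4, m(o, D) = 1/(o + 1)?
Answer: -6889/3 ≈ -2296.3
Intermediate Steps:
m(o, D) = 1/(1 + o)
n = -3 (n = 1 - 4 = -3)
G(a, y) = 23/3 + a*y (G(a, y) = 8 + (a*y + 1/(1 - 4)) = 8 + (a*y + 1/(-3)) = 8 + (a*y - ⅓) = 8 + (-⅓ + a*y) = 23/3 + a*y)
-332*G((-5 - 1*(-4))/(-4), n) = -332*(23/3 + ((-5 - 1*(-4))/(-4))*(-3)) = -332*(23/3 + ((-5 + 4)*(-¼))*(-3)) = -332*(23/3 - 1*(-¼)*(-3)) = -332*(23/3 + (¼)*(-3)) = -332*(23/3 - ¾) = -332*83/12 = -6889/3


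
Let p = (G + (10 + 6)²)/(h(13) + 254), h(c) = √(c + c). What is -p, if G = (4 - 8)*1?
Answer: -32004/32245 + 126*√26/32245 ≈ -0.97260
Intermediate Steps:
h(c) = √2*√c (h(c) = √(2*c) = √2*√c)
G = -4 (G = -4*1 = -4)
p = 252/(254 + √26) (p = (-4 + (10 + 6)²)/(√2*√13 + 254) = (-4 + 16²)/(√26 + 254) = (-4 + 256)/(254 + √26) = 252/(254 + √26) ≈ 0.97260)
-p = -(32004/32245 - 126*√26/32245) = -32004/32245 + 126*√26/32245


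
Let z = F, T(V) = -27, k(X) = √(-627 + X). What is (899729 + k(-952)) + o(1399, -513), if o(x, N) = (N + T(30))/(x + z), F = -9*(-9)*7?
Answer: 884433337/983 + I*√1579 ≈ 8.9973e+5 + 39.737*I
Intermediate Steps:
F = 567 (F = 81*7 = 567)
z = 567
o(x, N) = (-27 + N)/(567 + x) (o(x, N) = (N - 27)/(x + 567) = (-27 + N)/(567 + x))
(899729 + k(-952)) + o(1399, -513) = (899729 + √(-627 - 952)) + (-27 - 513)/(567 + 1399) = (899729 + √(-1579)) - 540/1966 = (899729 + I*√1579) + (1/1966)*(-540) = (899729 + I*√1579) - 270/983 = 884433337/983 + I*√1579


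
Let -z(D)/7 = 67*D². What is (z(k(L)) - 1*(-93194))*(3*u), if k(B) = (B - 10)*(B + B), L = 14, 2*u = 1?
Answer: -8684913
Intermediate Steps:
u = ½ (u = (½)*1 = ½ ≈ 0.50000)
k(B) = 2*B*(-10 + B) (k(B) = (-10 + B)*(2*B) = 2*B*(-10 + B))
z(D) = -469*D²
(z(k(L)) - 1*(-93194))*(3*u) = (-469*784*(-10 + 14)² - 1*(-93194))*(3*(½)) = (-469*(2*14*4)² + 93194)*(3/2) = (-469*112² + 93194)*(3/2) = (-469*12544 + 93194)*(3/2) = (-5883136 + 93194)*(3/2) = -5789942*3/2 = -8684913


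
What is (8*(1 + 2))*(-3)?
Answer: -72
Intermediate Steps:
(8*(1 + 2))*(-3) = (8*3)*(-3) = 24*(-3) = -72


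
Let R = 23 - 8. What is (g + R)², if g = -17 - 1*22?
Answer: 576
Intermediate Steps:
g = -39 (g = -17 - 22 = -39)
R = 15
(g + R)² = (-39 + 15)² = (-24)² = 576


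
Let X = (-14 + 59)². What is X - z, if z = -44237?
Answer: 46262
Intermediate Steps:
X = 2025 (X = 45² = 2025)
X - z = 2025 - 1*(-44237) = 2025 + 44237 = 46262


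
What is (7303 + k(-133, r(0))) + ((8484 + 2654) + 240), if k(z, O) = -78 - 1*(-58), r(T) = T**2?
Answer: 18661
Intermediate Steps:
k(z, O) = -20 (k(z, O) = -78 + 58 = -20)
(7303 + k(-133, r(0))) + ((8484 + 2654) + 240) = (7303 - 20) + ((8484 + 2654) + 240) = 7283 + (11138 + 240) = 7283 + 11378 = 18661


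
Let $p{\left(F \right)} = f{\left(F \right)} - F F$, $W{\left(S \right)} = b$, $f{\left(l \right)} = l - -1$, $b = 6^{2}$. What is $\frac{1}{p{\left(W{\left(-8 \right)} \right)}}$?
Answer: $- \frac{1}{1259} \approx -0.00079428$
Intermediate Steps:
$b = 36$
$f{\left(l \right)} = 1 + l$ ($f{\left(l \right)} = l + 1 = 1 + l$)
$W{\left(S \right)} = 36$
$p{\left(F \right)} = 1 + F - F^{2}$ ($p{\left(F \right)} = \left(1 + F\right) - F F = \left(1 + F\right) - F^{2} = 1 + F - F^{2}$)
$\frac{1}{p{\left(W{\left(-8 \right)} \right)}} = \frac{1}{1 + 36 - 36^{2}} = \frac{1}{1 + 36 - 1296} = \frac{1}{-1259} = - \frac{1}{1259}$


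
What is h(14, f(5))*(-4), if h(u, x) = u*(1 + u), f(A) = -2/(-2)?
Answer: -840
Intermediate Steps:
f(A) = 1 (f(A) = -2*(-½) = 1)
h(14, f(5))*(-4) = (14*(1 + 14))*(-4) = (14*15)*(-4) = 210*(-4) = -840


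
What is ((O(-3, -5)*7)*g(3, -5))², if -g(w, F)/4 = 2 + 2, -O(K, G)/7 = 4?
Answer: 9834496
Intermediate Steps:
O(K, G) = -28 (O(K, G) = -7*4 = -28)
g(w, F) = -16 (g(w, F) = -4*(2 + 2) = -4*4 = -16)
((O(-3, -5)*7)*g(3, -5))² = (-28*7*(-16))² = (-196*(-16))² = 3136² = 9834496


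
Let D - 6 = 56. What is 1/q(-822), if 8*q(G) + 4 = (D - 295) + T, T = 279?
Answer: 4/21 ≈ 0.19048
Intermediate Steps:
D = 62 (D = 6 + 56 = 62)
q(G) = 21/4 (q(G) = -½ + ((62 - 295) + 279)/8 = -½ + (-233 + 279)/8 = -½ + (⅛)*46 = -½ + 23/4 = 21/4)
1/q(-822) = 1/(21/4) = 4/21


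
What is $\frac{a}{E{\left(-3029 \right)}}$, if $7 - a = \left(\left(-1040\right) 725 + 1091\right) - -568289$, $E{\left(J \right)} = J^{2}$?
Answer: $\frac{184627}{9174841} \approx 0.020123$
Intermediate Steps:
$a = 184627$ ($a = 7 - \left(\left(\left(-1040\right) 725 + 1091\right) - -568289\right) = 7 - \left(\left(-754000 + 1091\right) + 568289\right) = 7 - \left(-752909 + 568289\right) = 7 - -184620 = 7 + 184620 = 184627$)
$\frac{a}{E{\left(-3029 \right)}} = \frac{184627}{\left(-3029\right)^{2}} = \frac{184627}{9174841}$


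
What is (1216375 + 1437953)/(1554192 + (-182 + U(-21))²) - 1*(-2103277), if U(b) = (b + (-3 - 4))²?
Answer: 1007783734855/479149 ≈ 2.1033e+6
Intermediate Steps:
U(b) = (-7 + b)² (U(b) = (b - 7)² = (-7 + b)²)
(1216375 + 1437953)/(1554192 + (-182 + U(-21))²) - 1*(-2103277) = (1216375 + 1437953)/(1554192 + (-182 + (-7 - 21)²)²) - 1*(-2103277) = 2654328/(1554192 + (-182 + (-28)²)²) + 2103277 = 2654328/(1554192 + (-182 + 784)²) + 2103277 = 2654328/(1554192 + 602²) + 2103277 = 2654328/(1554192 + 362404) + 2103277 = 2654328/1916596 + 2103277 = 2654328*(1/1916596) + 2103277 = 663582/479149 + 2103277 = 1007783734855/479149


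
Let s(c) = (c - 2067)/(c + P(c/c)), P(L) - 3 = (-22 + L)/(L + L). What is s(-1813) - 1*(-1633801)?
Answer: 5948677201/3641 ≈ 1.6338e+6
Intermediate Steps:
P(L) = 3 + (-22 + L)/(2*L) (P(L) = 3 + (-22 + L)/(L + L) = 3 + (-22 + L)/((2*L)) = 3 + (-22 + L)*(1/(2*L)) = 3 + (-22 + L)/(2*L))
s(c) = (-2067 + c)/(-15/2 + c) (s(c) = (c - 2067)/(c + (7/2 - 11/(c/c))) = (-2067 + c)/(c + (7/2 - 11/1)) = (-2067 + c)/(c + (7/2 - 11*1)) = (-2067 + c)/(c + (7/2 - 11)) = (-2067 + c)/(c - 15/2) = (-2067 + c)/(-15/2 + c))
s(-1813) - 1*(-1633801) = 2*(-2067 - 1813)/(-15 + 2*(-1813)) - 1*(-1633801) = 2*(-3880)/(-15 - 3626) + 1633801 = 2*(-3880)/(-3641) + 1633801 = 2*(-1/3641)*(-3880) + 1633801 = 7760/3641 + 1633801 = 5948677201/3641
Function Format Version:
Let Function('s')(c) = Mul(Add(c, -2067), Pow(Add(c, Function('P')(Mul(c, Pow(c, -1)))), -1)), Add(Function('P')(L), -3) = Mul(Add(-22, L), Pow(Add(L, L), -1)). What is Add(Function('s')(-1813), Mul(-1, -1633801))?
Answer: Rational(5948677201, 3641) ≈ 1.6338e+6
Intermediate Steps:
Function('P')(L) = Add(3, Mul(Rational(1, 2), Pow(L, -1), Add(-22, L))) (Function('P')(L) = Add(3, Mul(Add(-22, L), Pow(Add(L, L), -1))) = Add(3, Mul(Add(-22, L), Pow(Mul(2, L), -1))) = Add(3, Mul(Add(-22, L), Mul(Rational(1, 2), Pow(L, -1)))) = Add(3, Mul(Rational(1, 2), Pow(L, -1), Add(-22, L))))
Function('s')(c) = Mul(Pow(Add(Rational(-15, 2), c), -1), Add(-2067, c)) (Function('s')(c) = Mul(Add(c, -2067), Pow(Add(c, Add(Rational(7, 2), Mul(-11, Pow(Mul(c, Pow(c, -1)), -1)))), -1)) = Mul(Add(-2067, c), Pow(Add(c, Add(Rational(7, 2), Mul(-11, Pow(1, -1)))), -1)) = Mul(Add(-2067, c), Pow(Add(c, Add(Rational(7, 2), Mul(-11, 1))), -1)) = Mul(Add(-2067, c), Pow(Add(c, Add(Rational(7, 2), -11)), -1)) = Mul(Add(-2067, c), Pow(Add(c, Rational(-15, 2)), -1)) = Mul(Add(-2067, c), Pow(Add(Rational(-15, 2), c), -1)) = Mul(Pow(Add(Rational(-15, 2), c), -1), Add(-2067, c)))
Add(Function('s')(-1813), Mul(-1, -1633801)) = Add(Mul(2, Pow(Add(-15, Mul(2, -1813)), -1), Add(-2067, -1813)), Mul(-1, -1633801)) = Add(Mul(2, Pow(Add(-15, -3626), -1), -3880), 1633801) = Add(Mul(2, Pow(-3641, -1), -3880), 1633801) = Add(Mul(2, Rational(-1, 3641), -3880), 1633801) = Add(Rational(7760, 3641), 1633801) = Rational(5948677201, 3641)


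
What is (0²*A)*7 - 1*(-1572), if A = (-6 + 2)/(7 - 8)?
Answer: 1572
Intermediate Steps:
A = 4 (A = -4/(-1) = -4*(-1) = 4)
(0²*A)*7 - 1*(-1572) = (0²*4)*7 - 1*(-1572) = (0*4)*7 + 1572 = 0*7 + 1572 = 0 + 1572 = 1572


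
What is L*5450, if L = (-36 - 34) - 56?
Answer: -686700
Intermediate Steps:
L = -126 (L = -70 - 56 = -126)
L*5450 = -126*5450 = -686700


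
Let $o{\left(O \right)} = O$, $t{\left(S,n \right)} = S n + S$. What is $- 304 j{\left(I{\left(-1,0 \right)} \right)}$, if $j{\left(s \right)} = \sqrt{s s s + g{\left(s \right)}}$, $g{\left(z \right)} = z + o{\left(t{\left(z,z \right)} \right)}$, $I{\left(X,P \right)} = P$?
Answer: $0$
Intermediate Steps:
$t{\left(S,n \right)} = S + S n$
$g{\left(z \right)} = z + z \left(1 + z\right)$
$j{\left(s \right)} = \sqrt{s^{3} + s \left(2 + s\right)}$ ($j{\left(s \right)} = \sqrt{s s s + s \left(2 + s\right)} = \sqrt{s^{2} s + s \left(2 + s\right)} = \sqrt{s^{3} + s \left(2 + s\right)}$)
$- 304 j{\left(I{\left(-1,0 \right)} \right)} = - 304 \sqrt{0 \left(2 + 0 + 0^{2}\right)} = - 304 \sqrt{0 \left(2 + 0 + 0\right)} = - 304 \sqrt{0 \cdot 2} = - 304 \sqrt{0} = \left(-304\right) 0 = 0$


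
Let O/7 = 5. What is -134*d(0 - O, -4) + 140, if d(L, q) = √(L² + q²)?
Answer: 140 - 134*√1241 ≈ -4580.5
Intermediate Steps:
O = 35 (O = 7*5 = 35)
-134*d(0 - O, -4) + 140 = -134*√((0 - 1*35)² + (-4)²) + 140 = -134*√((0 - 35)² + 16) + 140 = -134*√((-35)² + 16) + 140 = -134*√(1225 + 16) + 140 = -134*√1241 + 140 = 140 - 134*√1241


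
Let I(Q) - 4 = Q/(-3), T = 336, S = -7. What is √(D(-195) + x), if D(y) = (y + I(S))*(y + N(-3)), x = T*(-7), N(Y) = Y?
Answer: 2*√8751 ≈ 187.09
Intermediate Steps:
I(Q) = 4 - Q/3 (I(Q) = 4 + Q/(-3) = 4 + Q*(-⅓) = 4 - Q/3)
x = -2352 (x = 336*(-7) = -2352)
D(y) = (-3 + y)*(19/3 + y) (D(y) = (y + (4 - ⅓*(-7)))*(y - 3) = (y + (4 + 7/3))*(-3 + y) = (y + 19/3)*(-3 + y) = (19/3 + y)*(-3 + y) = (-3 + y)*(19/3 + y))
√(D(-195) + x) = √((-19 + (-195)² + (10/3)*(-195)) - 2352) = √((-19 + 38025 - 650) - 2352) = √(37356 - 2352) = √35004 = 2*√8751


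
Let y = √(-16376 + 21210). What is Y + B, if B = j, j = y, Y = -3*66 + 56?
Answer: -142 + √4834 ≈ -72.473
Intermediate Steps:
y = √4834 ≈ 69.527
Y = -142 (Y = -198 + 56 = -142)
j = √4834 ≈ 69.527
B = √4834 ≈ 69.527
Y + B = -142 + √4834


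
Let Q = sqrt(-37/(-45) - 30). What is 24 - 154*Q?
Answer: 24 - 154*I*sqrt(6565)/15 ≈ 24.0 - 831.85*I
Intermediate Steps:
Q = I*sqrt(6565)/15 (Q = sqrt(-37*(-1/45) - 30) = sqrt(37/45 - 30) = sqrt(-1313/45) = I*sqrt(6565)/15 ≈ 5.4016*I)
24 - 154*Q = 24 - 154*I*sqrt(6565)/15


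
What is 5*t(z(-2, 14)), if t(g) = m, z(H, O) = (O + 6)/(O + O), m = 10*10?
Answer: 500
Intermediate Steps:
m = 100
z(H, O) = (6 + O)/(2*O) (z(H, O) = (6 + O)/((2*O)) = (6 + O)*(1/(2*O)) = (6 + O)/(2*O))
t(g) = 100
5*t(z(-2, 14)) = 5*100 = 500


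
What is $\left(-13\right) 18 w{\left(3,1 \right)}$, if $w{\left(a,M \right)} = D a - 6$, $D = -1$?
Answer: $2106$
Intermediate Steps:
$w{\left(a,M \right)} = -6 - a$ ($w{\left(a,M \right)} = - a - 6 = -6 - a$)
$\left(-13\right) 18 w{\left(3,1 \right)} = \left(-13\right) 18 \left(-6 - 3\right) = - 234 \left(-6 - 3\right) = \left(-234\right) \left(-9\right) = 2106$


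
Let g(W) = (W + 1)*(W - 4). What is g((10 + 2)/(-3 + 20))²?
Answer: 2637376/83521 ≈ 31.577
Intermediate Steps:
g(W) = (1 + W)*(-4 + W)
g((10 + 2)/(-3 + 20))² = (-4 + ((10 + 2)/(-3 + 20))² - 3*(10 + 2)/(-3 + 20))² = (-4 + (12/17)² - 36/17)² = (-4 + (12*(1/17))² - 36/17)² = (-4 + (12/17)² - 3*12/17)² = (-4 + 144/289 - 36/17)² = (-1624/289)² = 2637376/83521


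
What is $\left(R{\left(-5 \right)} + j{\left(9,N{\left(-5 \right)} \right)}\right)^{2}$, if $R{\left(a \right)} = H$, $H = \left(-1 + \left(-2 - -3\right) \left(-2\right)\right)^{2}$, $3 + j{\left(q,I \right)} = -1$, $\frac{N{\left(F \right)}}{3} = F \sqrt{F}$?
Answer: $25$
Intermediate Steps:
$N{\left(F \right)} = 3 F^{\frac{3}{2}}$ ($N{\left(F \right)} = 3 F \sqrt{F} = 3 F^{\frac{3}{2}}$)
$j{\left(q,I \right)} = -4$ ($j{\left(q,I \right)} = -3 - 1 = -4$)
$H = 9$ ($H = \left(-1 + \left(-2 + 3\right) \left(-2\right)\right)^{2} = \left(-1 + 1 \left(-2\right)\right)^{2} = \left(-1 - 2\right)^{2} = \left(-3\right)^{2} = 9$)
$R{\left(a \right)} = 9$
$\left(R{\left(-5 \right)} + j{\left(9,N{\left(-5 \right)} \right)}\right)^{2} = \left(9 - 4\right)^{2} = 5^{2} = 25$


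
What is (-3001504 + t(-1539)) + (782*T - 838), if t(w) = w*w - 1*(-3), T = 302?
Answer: -397654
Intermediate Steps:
t(w) = 3 + w² (t(w) = w² + 3 = 3 + w²)
(-3001504 + t(-1539)) + (782*T - 838) = (-3001504 + (3 + (-1539)²)) + (782*302 - 838) = (-3001504 + (3 + 2368521)) + (236164 - 838) = (-3001504 + 2368524) + 235326 = -632980 + 235326 = -397654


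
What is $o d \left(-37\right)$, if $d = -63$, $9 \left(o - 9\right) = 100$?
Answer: $46879$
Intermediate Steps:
$o = \frac{181}{9}$ ($o = 9 + \frac{1}{9} \cdot 100 = 9 + \frac{100}{9} = \frac{181}{9} \approx 20.111$)
$o d \left(-37\right) = \frac{181}{9} \left(-63\right) \left(-37\right) = \left(-1267\right) \left(-37\right) = 46879$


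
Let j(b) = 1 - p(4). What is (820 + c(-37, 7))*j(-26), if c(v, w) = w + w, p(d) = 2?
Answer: -834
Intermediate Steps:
j(b) = -1 (j(b) = 1 - 1*2 = 1 - 2 = -1)
c(v, w) = 2*w
(820 + c(-37, 7))*j(-26) = (820 + 2*7)*(-1) = (820 + 14)*(-1) = 834*(-1) = -834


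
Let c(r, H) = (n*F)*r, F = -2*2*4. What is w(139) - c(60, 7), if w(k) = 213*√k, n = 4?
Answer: 3840 + 213*√139 ≈ 6351.2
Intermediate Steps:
F = -16 (F = -4*4 = -16)
c(r, H) = -64*r (c(r, H) = (4*(-16))*r = -64*r)
w(139) - c(60, 7) = 213*√139 - (-64)*60 = 213*√139 - 1*(-3840) = 213*√139 + 3840 = 3840 + 213*√139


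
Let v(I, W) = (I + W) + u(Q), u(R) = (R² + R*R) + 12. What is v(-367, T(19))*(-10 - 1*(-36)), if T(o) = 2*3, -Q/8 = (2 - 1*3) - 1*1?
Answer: 4238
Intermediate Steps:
Q = 16 (Q = -8*((2 - 1*3) - 1*1) = -8*((2 - 3) - 1) = -8*(-1 - 1) = -8*(-2) = 16)
T(o) = 6
u(R) = 12 + 2*R² (u(R) = (R² + R²) + 12 = 2*R² + 12 = 12 + 2*R²)
v(I, W) = 524 + I + W (v(I, W) = (I + W) + (12 + 2*16²) = (I + W) + (12 + 2*256) = (I + W) + (12 + 512) = (I + W) + 524 = 524 + I + W)
v(-367, T(19))*(-10 - 1*(-36)) = (524 - 367 + 6)*(-10 - 1*(-36)) = 163*(-10 + 36) = 163*26 = 4238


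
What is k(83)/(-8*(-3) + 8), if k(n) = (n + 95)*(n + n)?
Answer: 7387/8 ≈ 923.38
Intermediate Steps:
k(n) = 2*n*(95 + n) (k(n) = (95 + n)*(2*n) = 2*n*(95 + n))
k(83)/(-8*(-3) + 8) = (2*83*(95 + 83))/(-8*(-3) + 8) = (2*83*178)/(-1*(-24) + 8) = 29548/(24 + 8) = 29548/32 = 29548*(1/32) = 7387/8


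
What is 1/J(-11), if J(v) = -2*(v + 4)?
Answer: 1/14 ≈ 0.071429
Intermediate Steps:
J(v) = -8 - 2*v (J(v) = -2*(4 + v) = -8 - 2*v)
1/J(-11) = 1/(-8 - 2*(-11)) = 1/(-8 + 22) = 1/14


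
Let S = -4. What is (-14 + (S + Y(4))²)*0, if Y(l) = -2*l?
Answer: 0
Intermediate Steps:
(-14 + (S + Y(4))²)*0 = (-14 + (-4 - 2*4)²)*0 = (-14 + (-4 - 8)²)*0 = (-14 + (-12)²)*0 = (-14 + 144)*0 = 130*0 = 0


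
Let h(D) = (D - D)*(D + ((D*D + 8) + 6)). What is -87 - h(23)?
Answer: -87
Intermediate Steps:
h(D) = 0 (h(D) = 0*(D + ((D² + 8) + 6)) = 0*(D + ((8 + D²) + 6)) = 0*(D + (14 + D²)) = 0*(14 + D + D²) = 0)
-87 - h(23) = -87 - 1*0 = -87 + 0 = -87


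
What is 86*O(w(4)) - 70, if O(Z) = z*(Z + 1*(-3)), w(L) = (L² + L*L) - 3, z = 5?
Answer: 11110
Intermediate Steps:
w(L) = -3 + 2*L² (w(L) = (L² + L²) - 3 = 2*L² - 3 = -3 + 2*L²)
O(Z) = -15 + 5*Z (O(Z) = 5*(Z + 1*(-3)) = 5*(Z - 3) = 5*(-3 + Z) = -15 + 5*Z)
86*O(w(4)) - 70 = 86*(-15 + 5*(-3 + 2*4²)) - 70 = 86*(-15 + 5*(-3 + 2*16)) - 70 = 86*(-15 + 5*(-3 + 32)) - 70 = 86*(-15 + 5*29) - 70 = 86*(-15 + 145) - 70 = 86*130 - 70 = 11180 - 70 = 11110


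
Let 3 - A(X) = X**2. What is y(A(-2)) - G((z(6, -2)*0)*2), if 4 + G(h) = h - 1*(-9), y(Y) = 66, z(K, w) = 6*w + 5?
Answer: 61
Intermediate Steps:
z(K, w) = 5 + 6*w
A(X) = 3 - X**2
G(h) = 5 + h (G(h) = -4 + (h - 1*(-9)) = -4 + (h + 9) = -4 + (9 + h) = 5 + h)
y(A(-2)) - G((z(6, -2)*0)*2) = 66 - (5 + ((5 + 6*(-2))*0)*2) = 66 - (5 + ((5 - 12)*0)*2) = 66 - (5 - 7*0*2) = 66 - (5 + 0*2) = 66 - (5 + 0) = 66 - 1*5 = 66 - 5 = 61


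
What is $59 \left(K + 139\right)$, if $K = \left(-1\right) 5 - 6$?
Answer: $7552$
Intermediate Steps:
$K = -11$ ($K = -5 - 6 = -11$)
$59 \left(K + 139\right) = 59 \left(-11 + 139\right) = 59 \cdot 128 = 7552$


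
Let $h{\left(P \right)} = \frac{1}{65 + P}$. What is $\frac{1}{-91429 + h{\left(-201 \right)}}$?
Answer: $- \frac{136}{12434345} \approx -1.0937 \cdot 10^{-5}$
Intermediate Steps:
$\frac{1}{-91429 + h{\left(-201 \right)}} = \frac{1}{-91429 + \frac{1}{65 - 201}} = \frac{1}{-91429 + \frac{1}{-136}} = \frac{1}{-91429 - \frac{1}{136}} = \frac{1}{- \frac{12434345}{136}} = - \frac{136}{12434345}$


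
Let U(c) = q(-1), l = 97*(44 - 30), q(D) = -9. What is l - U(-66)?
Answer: 1367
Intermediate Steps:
l = 1358 (l = 97*14 = 1358)
U(c) = -9
l - U(-66) = 1358 - 1*(-9) = 1358 + 9 = 1367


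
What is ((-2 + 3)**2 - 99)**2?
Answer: 9604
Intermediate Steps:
((-2 + 3)**2 - 99)**2 = (1**2 - 99)**2 = (1 - 99)**2 = (-98)**2 = 9604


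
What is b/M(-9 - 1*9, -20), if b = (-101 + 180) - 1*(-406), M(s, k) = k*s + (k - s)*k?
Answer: 97/80 ≈ 1.2125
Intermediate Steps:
M(s, k) = k*s + k*(k - s)
b = 485 (b = 79 + 406 = 485)
b/M(-9 - 1*9, -20) = 485/((-20)**2) = 485/400 = 485*(1/400) = 97/80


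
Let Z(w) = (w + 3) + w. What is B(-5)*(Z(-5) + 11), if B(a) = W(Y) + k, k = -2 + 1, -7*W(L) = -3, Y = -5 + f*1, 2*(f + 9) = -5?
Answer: -16/7 ≈ -2.2857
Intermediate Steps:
f = -23/2 (f = -9 + (1/2)*(-5) = -9 - 5/2 = -23/2 ≈ -11.500)
Y = -33/2 (Y = -5 - 23/2*1 = -5 - 23/2 = -33/2 ≈ -16.500)
W(L) = 3/7 (W(L) = -1/7*(-3) = 3/7)
k = -1
Z(w) = 3 + 2*w (Z(w) = (3 + w) + w = 3 + 2*w)
B(a) = -4/7 (B(a) = 3/7 - 1 = -4/7)
B(-5)*(Z(-5) + 11) = -4*((3 + 2*(-5)) + 11)/7 = -4*((3 - 10) + 11)/7 = -4*(-7 + 11)/7 = -4/7*4 = -16/7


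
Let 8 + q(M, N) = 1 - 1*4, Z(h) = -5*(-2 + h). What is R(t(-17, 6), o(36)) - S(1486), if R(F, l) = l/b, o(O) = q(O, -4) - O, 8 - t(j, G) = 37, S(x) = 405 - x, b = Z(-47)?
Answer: 264798/245 ≈ 1080.8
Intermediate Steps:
Z(h) = 10 - 5*h
b = 245 (b = 10 - 5*(-47) = 10 + 235 = 245)
q(M, N) = -11 (q(M, N) = -8 + (1 - 1*4) = -8 + (1 - 4) = -8 - 3 = -11)
t(j, G) = -29 (t(j, G) = 8 - 1*37 = 8 - 37 = -29)
o(O) = -11 - O
R(F, l) = l/245
R(t(-17, 6), o(36)) - S(1486) = (-11 - 1*36)/245 - (405 - 1*1486) = (-11 - 36)/245 - (405 - 1486) = (1/245)*(-47) - 1*(-1081) = -47/245 + 1081 = 264798/245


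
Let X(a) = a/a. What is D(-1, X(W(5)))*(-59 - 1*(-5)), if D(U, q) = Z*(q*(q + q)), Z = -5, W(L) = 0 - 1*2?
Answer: 540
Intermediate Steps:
W(L) = -2 (W(L) = 0 - 2 = -2)
X(a) = 1
D(U, q) = -10*q**2 (D(U, q) = -5*q*(q + q) = -5*q*2*q = -10*q**2)
D(-1, X(W(5)))*(-59 - 1*(-5)) = (-10*1**2)*(-59 - 1*(-5)) = (-10*1)*(-59 + 5) = -10*(-54) = 540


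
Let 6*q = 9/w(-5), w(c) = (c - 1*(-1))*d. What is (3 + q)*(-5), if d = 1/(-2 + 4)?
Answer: -45/4 ≈ -11.250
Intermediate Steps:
d = ½ (d = 1/2 = ½ ≈ 0.50000)
w(c) = ½ + c/2 (w(c) = (c - 1*(-1))*(½) = (c + 1)*(½) = (1 + c)*(½) = ½ + c/2)
q = -¾ (q = (9/(½ + (½)*(-5)))/6 = (9/(½ - 5/2))/6 = (9/(-2))/6 = (9*(-½))/6 = (⅙)*(-9/2) = -¾ ≈ -0.75000)
(3 + q)*(-5) = (3 - ¾)*(-5) = (9/4)*(-5) = -45/4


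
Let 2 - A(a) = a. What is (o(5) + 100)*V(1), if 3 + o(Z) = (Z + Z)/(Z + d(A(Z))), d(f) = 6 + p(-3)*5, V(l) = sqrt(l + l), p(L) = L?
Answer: 189*sqrt(2)/2 ≈ 133.64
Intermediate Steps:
A(a) = 2 - a
V(l) = sqrt(2)*sqrt(l) (V(l) = sqrt(2*l) = sqrt(2)*sqrt(l))
d(f) = -9 (d(f) = 6 - 3*5 = 6 - 15 = -9)
o(Z) = -3 + 2*Z/(-9 + Z) (o(Z) = -3 + (Z + Z)/(Z - 9) = -3 + (2*Z)/(-9 + Z) = -3 + 2*Z/(-9 + Z))
(o(5) + 100)*V(1) = ((27 - 1*5)/(-9 + 5) + 100)*(sqrt(2)*sqrt(1)) = ((27 - 5)/(-4) + 100)*(sqrt(2)*1) = (-1/4*22 + 100)*sqrt(2) = (-11/2 + 100)*sqrt(2) = 189*sqrt(2)/2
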